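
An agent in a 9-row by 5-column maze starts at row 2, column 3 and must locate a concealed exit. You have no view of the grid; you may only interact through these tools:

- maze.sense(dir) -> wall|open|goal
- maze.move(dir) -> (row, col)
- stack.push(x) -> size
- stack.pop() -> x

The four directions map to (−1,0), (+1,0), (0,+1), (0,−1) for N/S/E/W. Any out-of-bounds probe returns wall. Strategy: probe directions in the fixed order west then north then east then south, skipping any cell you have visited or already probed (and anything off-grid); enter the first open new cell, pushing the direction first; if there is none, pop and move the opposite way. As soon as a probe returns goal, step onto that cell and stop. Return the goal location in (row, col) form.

Do: maze.sense[dir: west]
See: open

Do: stack.push[x: west]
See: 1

Do: maze.move[dir: west]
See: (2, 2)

Do: maze.sense[dir: west]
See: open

Do: stack.push[x: west]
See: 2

Do: maze.move[dir: west]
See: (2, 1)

Do: maze.sense[dir: west]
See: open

Do: stack.push[x: west]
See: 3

Do: maze.move[dir: west]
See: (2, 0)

Do: maze.sense[dir: north]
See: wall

Do: maze.sense[dir: south]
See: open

Do: stack.push[x: south]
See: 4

Do: maze.move[dir: south]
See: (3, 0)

Do: maze.sense[dir: east]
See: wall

Do: maze.sense[dir: south]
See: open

Do: stack.push[x: south]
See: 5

Do: maze.move[dir: south]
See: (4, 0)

Do: maze.sense[dir: east]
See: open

Do: stack.push[x: east]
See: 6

Do: maze.move[dir: east]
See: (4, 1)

Do: maze.sense[dir: east]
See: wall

Do: maze.sense[dir: south]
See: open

Do: stack.push[x: south]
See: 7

Do: maze.move[dir: south]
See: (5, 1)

Do: maze.sense[dir: west]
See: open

Do: stack.push[x: west]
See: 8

Do: maze.move[dir: west]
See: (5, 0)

Do: maze.sense[dir: south]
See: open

Do: stack.push[x: south]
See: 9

Do: maze.move[dir: south]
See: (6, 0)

Do: maze.sense[dir: east]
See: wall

Do: maze.sense[dir: south]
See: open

Do: stack.push[x: south]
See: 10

Do: maze.move[dir: south]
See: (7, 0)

Do: maze.sense[dir: east]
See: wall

Do: maze.sense[dir: south]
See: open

Do: stack.push[x: south]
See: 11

Do: maze.move[dir: south]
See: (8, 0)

Do: maze.sense[dir: east]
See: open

Do: stack.push[x: east]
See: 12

Do: maze.move[dir: east]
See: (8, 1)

Do: maze.sense[dir: east]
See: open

Do: stack.push[x: east]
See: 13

Do: maze.move[dir: east]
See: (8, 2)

Do: maze.sense[dir: north]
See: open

Do: stack.push[x: north]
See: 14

Do: maze.move[dir: north]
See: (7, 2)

Do: maze.sense[dir: north]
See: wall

Do: maze.sense[dir: east]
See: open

Do: stack.push[x: east]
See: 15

Do: maze.move[dir: east]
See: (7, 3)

Do: maze.sense[dir: north]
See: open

Do: stack.push[x: north]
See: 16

Do: maze.move[dir: north]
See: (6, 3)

Do: maze.sense[dir: north]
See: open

Do: stack.push[x: north]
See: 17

Do: maze.move[dir: north]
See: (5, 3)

Do: maze.sense[dir: west]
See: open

Do: stack.push[x: west]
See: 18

Do: maze.move[dir: west]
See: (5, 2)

Do: stack.pop[]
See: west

Do: maze.move[dir: east]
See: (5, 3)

Do: maze.sense[dir: north]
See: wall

Do: maze.sense[dir: east]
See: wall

Do: stack.pop[]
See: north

Do: maze.move[dir: south]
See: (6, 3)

Do: maze.sense[dir: east]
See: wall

Do: stack.pop[]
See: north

Do: maze.move[dir: south]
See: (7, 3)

Do: maze.sense[dir: east]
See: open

Do: stack.push[x: east]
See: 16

Do: maze.move[dir: east]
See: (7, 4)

Do: maze.sense[dir: south]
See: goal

Do: maze.move[dir: south]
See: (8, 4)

Answer: (8, 4)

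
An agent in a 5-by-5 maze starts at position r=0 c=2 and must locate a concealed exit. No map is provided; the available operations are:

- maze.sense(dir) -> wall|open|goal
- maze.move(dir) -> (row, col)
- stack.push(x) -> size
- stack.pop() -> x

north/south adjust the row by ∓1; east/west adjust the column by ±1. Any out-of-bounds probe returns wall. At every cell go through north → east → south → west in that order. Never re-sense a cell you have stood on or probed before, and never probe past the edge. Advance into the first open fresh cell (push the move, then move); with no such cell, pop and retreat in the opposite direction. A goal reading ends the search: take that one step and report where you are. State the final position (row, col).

>>> sense east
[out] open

>>> push east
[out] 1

>>> move east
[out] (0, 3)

>>> sense east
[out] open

>>> push east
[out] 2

>>> move east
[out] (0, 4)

>>> sense south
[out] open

>>> push south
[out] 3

>>> move south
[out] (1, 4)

>>> sense south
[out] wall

>>> sense west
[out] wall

>>> pop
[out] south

>>> move north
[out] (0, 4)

>>> pop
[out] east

>>> move west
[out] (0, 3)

>>> pop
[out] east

>>> move west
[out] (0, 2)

>>> sense south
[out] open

>>> push south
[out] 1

>>> move south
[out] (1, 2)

>>> sense south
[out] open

>>> push south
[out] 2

>>> move south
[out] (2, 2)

>>> sense east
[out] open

>>> push east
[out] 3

>>> move east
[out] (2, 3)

>>> sense south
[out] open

>>> push south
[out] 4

>>> move south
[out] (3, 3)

>>> sense east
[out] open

>>> push east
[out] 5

>>> move east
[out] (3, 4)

>>> sense south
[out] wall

>>> pop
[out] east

>>> move west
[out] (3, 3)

>>> sense south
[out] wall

>>> sense west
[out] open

>>> push west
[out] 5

>>> move west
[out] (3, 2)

>>> sense south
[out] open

>>> push south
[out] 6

>>> move south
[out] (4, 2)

>>> sense west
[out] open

>>> push west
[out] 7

>>> move west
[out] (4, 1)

>>> sense north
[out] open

>>> push north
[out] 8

>>> move north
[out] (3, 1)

>>> sense north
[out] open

>>> push north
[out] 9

>>> move north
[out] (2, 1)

>>> sense north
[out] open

>>> push north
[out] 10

>>> move north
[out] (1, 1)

>>> sense north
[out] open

>>> push north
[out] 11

>>> move north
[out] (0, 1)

>>> sense west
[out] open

>>> push west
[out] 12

>>> move west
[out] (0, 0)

>>> sense south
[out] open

>>> push south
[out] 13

>>> move south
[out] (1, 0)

>>> sense south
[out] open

>>> push south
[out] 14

>>> move south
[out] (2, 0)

>>> sense south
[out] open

>>> push south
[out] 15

>>> move south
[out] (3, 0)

>>> sense south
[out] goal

>>> move south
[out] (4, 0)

Answer: (4, 0)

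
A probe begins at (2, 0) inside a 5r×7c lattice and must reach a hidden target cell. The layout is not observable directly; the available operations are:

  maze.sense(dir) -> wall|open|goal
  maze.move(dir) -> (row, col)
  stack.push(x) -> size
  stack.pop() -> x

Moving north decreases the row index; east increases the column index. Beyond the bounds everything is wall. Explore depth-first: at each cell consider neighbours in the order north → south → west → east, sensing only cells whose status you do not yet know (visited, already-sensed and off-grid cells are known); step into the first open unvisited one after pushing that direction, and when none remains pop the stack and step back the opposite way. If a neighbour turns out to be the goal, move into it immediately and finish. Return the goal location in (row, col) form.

Then maze.sense with dir='north', and observe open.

Calling stack.push with x='north', and get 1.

Calling maze.move with dir='north', : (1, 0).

I run maze.sense with dir='north', giving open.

Using stack.push with x='north', which returns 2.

Then maze.move with dir='north', → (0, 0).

I invoke maze.sense with dir='east', : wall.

I invoke stack.pop, and observe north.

I use maze.move with dir='south', : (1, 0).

Calling maze.sense with dir='east', and see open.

Then stack.push with x='east', which returns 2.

Invoking maze.move with dir='east', yielding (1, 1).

Invoking maze.sense with dir='south', yielding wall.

Then maze.sense with dir='east', — result: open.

I use stack.push with x='east', giving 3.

I invoke maze.move with dir='east', and observe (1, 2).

I use maze.sense with dir='north', — result: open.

Using stack.push with x='north', and get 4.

Now I run maze.move with dir='north', and see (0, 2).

I use maze.sense with dir='east', giving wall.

Next I call stack.pop(), which returns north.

Using maze.move with dir='south', and see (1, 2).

I try maze.sense with dir='south', giving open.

Then stack.push with x='south', and observe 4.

Calling maze.move with dir='south', and get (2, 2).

Using maze.sense with dir='south', yielding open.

Then stack.push with x='south', which returns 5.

I try maze.move with dir='south', and observe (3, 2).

Next I call maze.sense with dir='south', → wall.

I try maze.sense with dir='west', yielding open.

Using stack.push with x='west', : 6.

Using maze.move with dir='west', — result: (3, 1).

Then maze.sense with dir='south', and get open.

I invoke stack.push with x='south', and observe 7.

I call maze.move with dir='south', : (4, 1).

I try maze.sense with dir='west', : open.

I run stack.push with x='west', → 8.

Invoking maze.move with dir='west', which returns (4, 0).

I call maze.sense with dir='north', and get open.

I call stack.push with x='north', : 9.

I try maze.move with dir='north', yielding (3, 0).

Calling stack.pop, → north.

I invoke maze.move with dir='south', → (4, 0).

I call stack.pop, which returns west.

Then maze.move with dir='east', and get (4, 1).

I use stack.pop(), and observe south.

I use maze.move with dir='north', giving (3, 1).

Next I call stack.pop(), and observe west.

Now I run maze.move with dir='east', which returns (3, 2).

Now I run maze.sense with dir='east', and observe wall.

Now I run stack.pop, giving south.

Now I run maze.move with dir='north', and see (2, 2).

Calling maze.sense with dir='east', and get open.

Using stack.push with x='east', yielding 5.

Using maze.move with dir='east', — result: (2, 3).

I invoke maze.sense with dir='north', which returns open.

Then stack.push with x='north', and see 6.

Calling maze.move with dir='north', which returns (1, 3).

I use maze.sense with dir='east', — result: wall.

Calling stack.pop(), giving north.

Now I run maze.move with dir='south', : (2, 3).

Then maze.sense with dir='east', : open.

I use stack.push with x='east', → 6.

Now I run maze.move with dir='east', and observe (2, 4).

Using maze.sense with dir='south', : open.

I run stack.push with x='south', yielding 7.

Using maze.move with dir='south', and get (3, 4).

Invoking maze.sense with dir='south', which returns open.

I call stack.push with x='south', — result: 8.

Then maze.move with dir='south', and get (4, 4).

Now I run maze.sense with dir='west', and get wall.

Then maze.sense with dir='east', → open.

Invoking stack.push with x='east', : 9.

Using maze.move with dir='east', and see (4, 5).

I run maze.sense with dir='north', and observe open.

I try stack.push with x='north', — result: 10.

I invoke maze.move with dir='north', which returns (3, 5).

I try maze.sense with dir='north', and get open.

I try stack.push with x='north', which returns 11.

Now I run maze.move with dir='north', and observe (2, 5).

Then maze.sense with dir='north', and see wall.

I use maze.sense with dir='east', and get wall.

I use stack.pop, — result: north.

Using maze.move with dir='south', yielding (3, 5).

I invoke maze.sense with dir='east', → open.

I invoke stack.push with x='east', yielding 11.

Next I call maze.move with dir='east', → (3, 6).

Calling maze.sense with dir='south', and see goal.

Then maze.move with dir='south', and get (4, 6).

Answer: (4, 6)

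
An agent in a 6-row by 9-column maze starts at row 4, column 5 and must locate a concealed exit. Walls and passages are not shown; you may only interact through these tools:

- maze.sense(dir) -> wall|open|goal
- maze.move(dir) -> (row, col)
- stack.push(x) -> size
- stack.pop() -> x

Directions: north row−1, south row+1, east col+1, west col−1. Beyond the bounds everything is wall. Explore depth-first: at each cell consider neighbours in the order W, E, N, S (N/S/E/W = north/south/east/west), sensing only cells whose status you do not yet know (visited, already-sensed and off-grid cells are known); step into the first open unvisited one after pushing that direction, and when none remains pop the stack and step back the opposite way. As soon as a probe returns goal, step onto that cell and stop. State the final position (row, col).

>>> maze.sense dir→west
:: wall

>>> maze.sense dir→east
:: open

>>> stack.push x→east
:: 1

>>> maze.move dir→east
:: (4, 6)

>>> maze.sense dir→east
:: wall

>>> maze.sense dir→north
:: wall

>>> maze.sense dir→south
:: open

>>> stack.push x→south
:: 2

>>> maze.move dir→south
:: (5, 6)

>>> maze.sense dir→west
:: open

>>> stack.push x→west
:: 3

>>> maze.move dir→west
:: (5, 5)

>>> maze.sense dir→west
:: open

>>> stack.push x→west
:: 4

>>> maze.move dir→west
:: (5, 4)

>>> maze.sense dir→west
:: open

>>> stack.push x→west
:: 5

>>> maze.move dir→west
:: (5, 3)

>>> maze.sense dir→west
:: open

>>> stack.push x→west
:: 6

>>> maze.move dir→west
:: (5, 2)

>>> maze.sense dir→west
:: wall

>>> maze.sense dir→north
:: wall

>>> stack.pop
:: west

>>> maze.move dir→east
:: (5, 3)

>>> maze.sense dir→north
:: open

>>> stack.push x→north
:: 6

>>> maze.move dir→north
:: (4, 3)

>>> maze.sense dir→north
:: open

>>> stack.push x→north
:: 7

>>> maze.move dir→north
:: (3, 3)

>>> maze.sense dir→west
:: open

>>> stack.push x→west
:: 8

>>> maze.move dir→west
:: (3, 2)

>>> maze.sense dir→west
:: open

>>> stack.push x→west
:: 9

>>> maze.move dir→west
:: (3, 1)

>>> maze.sense dir→west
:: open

>>> stack.push x→west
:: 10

>>> maze.move dir→west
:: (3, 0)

>>> maze.sense dir→north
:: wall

>>> maze.sense dir→south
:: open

>>> stack.push x→south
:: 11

>>> maze.move dir→south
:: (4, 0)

>>> maze.sense dir→east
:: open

>>> stack.push x→east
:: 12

>>> maze.move dir→east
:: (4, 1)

>>> stack.pop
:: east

>>> maze.move dir→west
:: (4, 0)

>>> maze.sense dir→south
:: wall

>>> stack.pop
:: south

>>> maze.move dir→north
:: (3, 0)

>>> stack.pop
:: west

>>> maze.move dir→east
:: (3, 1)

>>> maze.sense dir→north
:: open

>>> stack.push x→north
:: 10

>>> maze.move dir→north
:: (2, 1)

>>> maze.sense dir→east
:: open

>>> stack.push x→east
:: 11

>>> maze.move dir→east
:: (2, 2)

>>> maze.sense dir→east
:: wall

>>> maze.sense dir→north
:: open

>>> stack.push x→north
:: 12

>>> maze.move dir→north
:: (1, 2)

>>> maze.sense dir→west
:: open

>>> stack.push x→west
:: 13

>>> maze.move dir→west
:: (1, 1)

>>> maze.sense dir→west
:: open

>>> stack.push x→west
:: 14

>>> maze.move dir→west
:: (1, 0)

>>> maze.sense dir→north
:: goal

>>> maze.move dir→north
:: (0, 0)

Answer: (0, 0)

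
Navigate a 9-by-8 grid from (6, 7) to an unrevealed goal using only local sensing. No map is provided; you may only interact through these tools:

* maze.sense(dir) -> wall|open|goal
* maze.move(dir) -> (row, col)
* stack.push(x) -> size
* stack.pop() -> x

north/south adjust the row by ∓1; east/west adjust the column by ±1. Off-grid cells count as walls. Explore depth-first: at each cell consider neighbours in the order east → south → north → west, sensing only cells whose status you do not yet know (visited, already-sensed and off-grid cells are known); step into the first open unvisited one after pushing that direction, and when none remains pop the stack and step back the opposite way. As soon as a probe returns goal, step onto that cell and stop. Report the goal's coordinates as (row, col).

% maze.sense dir=south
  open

% stack.push x=south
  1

% maze.move dir=south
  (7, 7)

% maze.sense dir=south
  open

% stack.push x=south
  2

% maze.move dir=south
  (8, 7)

% maze.sense dir=west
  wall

% stack.pop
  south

% maze.move dir=north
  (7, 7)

% maze.sense dir=west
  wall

% stack.pop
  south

% maze.move dir=north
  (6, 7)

% maze.sense dir=north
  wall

% maze.sense dir=west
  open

% stack.push x=west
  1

% maze.move dir=west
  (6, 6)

% maze.sense dir=north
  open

% stack.push x=north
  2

% maze.move dir=north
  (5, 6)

% maze.sense dir=north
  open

% stack.push x=north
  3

% maze.move dir=north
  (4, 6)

% maze.sense dir=east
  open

% stack.push x=east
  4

% maze.move dir=east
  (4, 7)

% maze.sense dir=north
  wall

% stack.pop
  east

% maze.move dir=west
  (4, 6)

% maze.sense dir=north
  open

% stack.push x=north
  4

% maze.move dir=north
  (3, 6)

% maze.sense dir=north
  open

% stack.push x=north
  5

% maze.move dir=north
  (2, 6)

% maze.sense dir=east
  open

% stack.push x=east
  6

% maze.move dir=east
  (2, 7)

% maze.sense dir=north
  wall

% stack.pop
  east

% maze.move dir=west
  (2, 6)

% maze.sense dir=north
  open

% stack.push x=north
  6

% maze.move dir=north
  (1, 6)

% maze.sense dir=north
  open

% stack.push x=north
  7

% maze.move dir=north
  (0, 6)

% maze.sense dir=east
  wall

% maze.sense dir=west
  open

% stack.push x=west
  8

% maze.move dir=west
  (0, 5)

% maze.sense dir=south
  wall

% maze.sense dir=west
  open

% stack.push x=west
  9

% maze.move dir=west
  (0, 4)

% maze.sense dir=south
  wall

% maze.sense dir=west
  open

% stack.push x=west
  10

% maze.move dir=west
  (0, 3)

% maze.sense dir=south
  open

% stack.push x=south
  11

% maze.move dir=south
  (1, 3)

% maze.sense dir=south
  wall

% maze.sense dir=west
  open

% stack.push x=west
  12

% maze.move dir=west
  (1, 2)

% maze.sense dir=south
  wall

% maze.sense dir=north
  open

% stack.push x=north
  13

% maze.move dir=north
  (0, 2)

% maze.sense dir=west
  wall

% stack.pop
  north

% maze.move dir=south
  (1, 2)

% maze.sense dir=west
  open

% stack.push x=west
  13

% maze.move dir=west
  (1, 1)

% maze.sense dir=south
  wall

% maze.sense dir=west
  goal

% maze.move dir=west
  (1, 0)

Answer: (1, 0)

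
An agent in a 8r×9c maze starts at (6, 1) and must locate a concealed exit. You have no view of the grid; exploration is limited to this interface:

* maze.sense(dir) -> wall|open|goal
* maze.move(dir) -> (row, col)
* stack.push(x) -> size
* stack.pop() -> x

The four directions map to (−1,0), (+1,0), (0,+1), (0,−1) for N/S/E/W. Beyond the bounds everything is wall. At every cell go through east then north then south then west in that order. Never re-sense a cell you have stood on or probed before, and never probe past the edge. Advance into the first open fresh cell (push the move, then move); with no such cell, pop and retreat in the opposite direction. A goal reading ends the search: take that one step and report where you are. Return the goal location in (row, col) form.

# 1. maze.sense(dir: east) == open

# 2. stack.push(x: east) == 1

# 3. maze.move(dir: east) == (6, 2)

# 4. maze.sense(dir: east) == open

# 5. stack.push(x: east) == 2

# 6. maze.move(dir: east) == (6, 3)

# 7. maze.sense(dir: east) == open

# 8. stack.push(x: east) == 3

# 9. maze.move(dir: east) == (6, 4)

# 10. maze.sense(dir: east) == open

# 11. stack.push(x: east) == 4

# 12. maze.move(dir: east) == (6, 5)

# 13. maze.sense(dir: east) == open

# 14. stack.push(x: east) == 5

# 15. maze.move(dir: east) == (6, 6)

# 16. maze.sense(dir: east) == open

# 17. stack.push(x: east) == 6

# 18. maze.move(dir: east) == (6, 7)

# 19. maze.sense(dir: east) == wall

# 20. maze.sense(dir: north) == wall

# 21. maze.sense(dir: south) == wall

# 22. stack.pop() == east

# 23. maze.move(dir: west) == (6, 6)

# 24. maze.sense(dir: north) == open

# 25. stack.push(x: north) == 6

# 26. maze.move(dir: north) == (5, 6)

# 27. maze.sense(dir: north) == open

# 28. stack.push(x: north) == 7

# 29. maze.move(dir: north) == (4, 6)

# 30. maze.sense(dir: east) == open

# 31. stack.push(x: east) == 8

# 32. maze.move(dir: east) == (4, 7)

# 33. maze.sense(dir: east) == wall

# 34. maze.sense(dir: north) == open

# 35. stack.push(x: north) == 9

# 36. maze.move(dir: north) == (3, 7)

# 37. maze.sense(dir: east) == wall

# 38. maze.sense(dir: north) == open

# 39. stack.push(x: north) == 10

# 40. maze.move(dir: north) == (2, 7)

# 41. maze.sense(dir: east) == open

# 42. stack.push(x: east) == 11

# 43. maze.move(dir: east) == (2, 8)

# 44. maze.sense(dir: north) == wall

# 45. stack.pop() == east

# 46. maze.move(dir: west) == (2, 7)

# 47. maze.sense(dir: north) == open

# 48. stack.push(x: north) == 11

# 49. maze.move(dir: north) == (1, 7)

# 50. maze.sense(dir: north) == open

# 51. stack.push(x: north) == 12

# 52. maze.move(dir: north) == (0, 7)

# 53. maze.sense(dir: east) == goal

# 54. maze.move(dir: east) == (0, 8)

Answer: (0, 8)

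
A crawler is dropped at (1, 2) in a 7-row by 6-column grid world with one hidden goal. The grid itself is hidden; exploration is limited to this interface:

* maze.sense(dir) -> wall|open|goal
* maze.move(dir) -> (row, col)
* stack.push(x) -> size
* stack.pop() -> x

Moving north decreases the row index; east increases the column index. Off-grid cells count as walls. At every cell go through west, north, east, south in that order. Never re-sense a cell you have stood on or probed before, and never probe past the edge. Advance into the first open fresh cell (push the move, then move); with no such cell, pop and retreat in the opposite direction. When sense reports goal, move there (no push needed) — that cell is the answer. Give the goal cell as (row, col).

-> sense(dir→west)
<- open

-> push(x→west)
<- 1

-> move(dir→west)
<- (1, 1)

-> sense(dir→west)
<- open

-> push(x→west)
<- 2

-> move(dir→west)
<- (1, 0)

-> sense(dir→north)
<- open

-> push(x→north)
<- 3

-> move(dir→north)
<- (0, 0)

-> sense(dir→east)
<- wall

-> pop()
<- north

-> move(dir→south)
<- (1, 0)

-> sense(dir→south)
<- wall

-> pop()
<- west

-> move(dir→east)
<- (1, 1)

-> sense(dir→south)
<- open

-> push(x→south)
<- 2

-> move(dir→south)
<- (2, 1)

-> sense(dir→east)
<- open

-> push(x→east)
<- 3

-> move(dir→east)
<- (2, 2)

-> sense(dir→east)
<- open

-> push(x→east)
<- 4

-> move(dir→east)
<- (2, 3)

-> sense(dir→north)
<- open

-> push(x→north)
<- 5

-> move(dir→north)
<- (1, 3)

-> sense(dir→north)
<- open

-> push(x→north)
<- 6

-> move(dir→north)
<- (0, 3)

-> sense(dir→west)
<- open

-> push(x→west)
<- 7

-> move(dir→west)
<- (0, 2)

-> pop()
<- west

-> move(dir→east)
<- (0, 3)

-> sense(dir→east)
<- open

-> push(x→east)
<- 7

-> move(dir→east)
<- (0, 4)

-> sense(dir→east)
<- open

-> push(x→east)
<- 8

-> move(dir→east)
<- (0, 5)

-> sense(dir→south)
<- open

-> push(x→south)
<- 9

-> move(dir→south)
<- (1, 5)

-> sense(dir→west)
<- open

-> push(x→west)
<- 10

-> move(dir→west)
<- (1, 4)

-> sense(dir→south)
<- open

-> push(x→south)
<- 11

-> move(dir→south)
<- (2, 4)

-> sense(dir→east)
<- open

-> push(x→east)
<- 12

-> move(dir→east)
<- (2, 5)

-> sense(dir→south)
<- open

-> push(x→south)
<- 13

-> move(dir→south)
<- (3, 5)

-> sense(dir→west)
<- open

-> push(x→west)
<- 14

-> move(dir→west)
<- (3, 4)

-> sense(dir→west)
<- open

-> push(x→west)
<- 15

-> move(dir→west)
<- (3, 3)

-> sense(dir→west)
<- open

-> push(x→west)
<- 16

-> move(dir→west)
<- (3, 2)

-> sense(dir→west)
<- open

-> push(x→west)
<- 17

-> move(dir→west)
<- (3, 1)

-> sense(dir→west)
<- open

-> push(x→west)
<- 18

-> move(dir→west)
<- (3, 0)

-> sense(dir→south)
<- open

-> push(x→south)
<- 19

-> move(dir→south)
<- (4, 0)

-> sense(dir→east)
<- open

-> push(x→east)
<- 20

-> move(dir→east)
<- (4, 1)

-> sense(dir→east)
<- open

-> push(x→east)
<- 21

-> move(dir→east)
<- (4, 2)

-> sense(dir→east)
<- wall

-> sense(dir→south)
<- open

-> push(x→south)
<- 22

-> move(dir→south)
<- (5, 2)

-> sense(dir→west)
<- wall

-> sense(dir→east)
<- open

-> push(x→east)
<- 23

-> move(dir→east)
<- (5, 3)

-> sense(dir→east)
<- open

-> push(x→east)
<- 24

-> move(dir→east)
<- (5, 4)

-> sense(dir→north)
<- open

-> push(x→north)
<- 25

-> move(dir→north)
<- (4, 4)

-> sense(dir→east)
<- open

-> push(x→east)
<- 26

-> move(dir→east)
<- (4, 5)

-> sense(dir→south)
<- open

-> push(x→south)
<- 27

-> move(dir→south)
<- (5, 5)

-> sense(dir→south)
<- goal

-> move(dir→south)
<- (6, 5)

Answer: (6, 5)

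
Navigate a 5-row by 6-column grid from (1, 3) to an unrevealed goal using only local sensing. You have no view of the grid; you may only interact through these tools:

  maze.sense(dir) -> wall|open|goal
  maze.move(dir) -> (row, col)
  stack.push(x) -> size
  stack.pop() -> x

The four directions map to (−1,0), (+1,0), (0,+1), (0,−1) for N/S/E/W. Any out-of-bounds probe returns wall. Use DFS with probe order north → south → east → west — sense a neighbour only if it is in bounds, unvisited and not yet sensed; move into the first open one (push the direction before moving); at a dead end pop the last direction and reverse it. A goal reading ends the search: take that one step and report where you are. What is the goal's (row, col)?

Act: sense[north]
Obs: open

Act: push[north]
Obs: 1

Act: move[north]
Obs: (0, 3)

Act: sense[east]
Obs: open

Act: push[east]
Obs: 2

Act: move[east]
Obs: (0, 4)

Act: sense[south]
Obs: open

Act: push[south]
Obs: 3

Act: move[south]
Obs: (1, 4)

Act: sense[south]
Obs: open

Act: push[south]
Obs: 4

Act: move[south]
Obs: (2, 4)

Act: sense[south]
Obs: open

Act: push[south]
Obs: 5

Act: move[south]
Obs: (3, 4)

Act: sense[south]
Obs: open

Act: push[south]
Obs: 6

Act: move[south]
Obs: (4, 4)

Act: sense[east]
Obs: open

Act: push[east]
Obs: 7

Act: move[east]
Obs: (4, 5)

Act: sense[north]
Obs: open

Act: push[north]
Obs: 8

Act: move[north]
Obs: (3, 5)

Act: sense[north]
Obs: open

Act: push[north]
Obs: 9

Act: move[north]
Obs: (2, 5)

Act: sense[north]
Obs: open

Act: push[north]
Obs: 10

Act: move[north]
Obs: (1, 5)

Act: sense[north]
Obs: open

Act: push[north]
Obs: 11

Act: move[north]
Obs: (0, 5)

Act: pop[]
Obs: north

Act: move[south]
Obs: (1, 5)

Act: pop[]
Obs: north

Act: move[south]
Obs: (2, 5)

Act: pop[]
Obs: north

Act: move[south]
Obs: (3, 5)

Act: pop[]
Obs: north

Act: move[south]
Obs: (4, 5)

Act: pop[]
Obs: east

Act: move[west]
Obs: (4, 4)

Act: sense[west]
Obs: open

Act: push[west]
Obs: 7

Act: move[west]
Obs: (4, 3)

Act: sense[north]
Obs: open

Act: push[north]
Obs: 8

Act: move[north]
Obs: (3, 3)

Act: sense[north]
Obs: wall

Act: sense[west]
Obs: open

Act: push[west]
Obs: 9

Act: move[west]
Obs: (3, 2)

Act: sense[north]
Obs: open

Act: push[north]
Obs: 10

Act: move[north]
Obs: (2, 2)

Act: sense[north]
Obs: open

Act: push[north]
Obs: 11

Act: move[north]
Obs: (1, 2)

Act: sense[north]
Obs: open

Act: push[north]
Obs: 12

Act: move[north]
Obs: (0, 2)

Act: sense[west]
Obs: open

Act: push[west]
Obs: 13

Act: move[west]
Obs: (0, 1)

Act: sense[south]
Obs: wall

Act: sense[west]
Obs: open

Act: push[west]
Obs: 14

Act: move[west]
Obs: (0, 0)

Act: sense[south]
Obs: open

Act: push[south]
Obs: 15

Act: move[south]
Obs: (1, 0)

Act: sense[south]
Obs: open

Act: push[south]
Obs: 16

Act: move[south]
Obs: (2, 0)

Act: sense[south]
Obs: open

Act: push[south]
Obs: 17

Act: move[south]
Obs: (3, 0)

Act: sense[south]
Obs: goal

Act: move[south]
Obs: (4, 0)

Answer: (4, 0)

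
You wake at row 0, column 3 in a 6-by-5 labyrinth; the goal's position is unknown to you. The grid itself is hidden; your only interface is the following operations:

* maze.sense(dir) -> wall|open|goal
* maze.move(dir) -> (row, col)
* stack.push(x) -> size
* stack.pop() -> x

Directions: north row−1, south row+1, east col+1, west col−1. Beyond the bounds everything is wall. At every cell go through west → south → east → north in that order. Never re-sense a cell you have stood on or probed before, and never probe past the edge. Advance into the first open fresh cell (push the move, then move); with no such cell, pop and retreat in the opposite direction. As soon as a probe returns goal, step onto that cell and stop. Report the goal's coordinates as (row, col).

-- maze.sense(dir: west) ~> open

-- stack.push(x: west) ~> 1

-- maze.move(dir: west) ~> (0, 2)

-- maze.sense(dir: west) ~> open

-- stack.push(x: west) ~> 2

-- maze.move(dir: west) ~> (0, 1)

-- maze.sense(dir: west) ~> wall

-- maze.sense(dir: south) ~> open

-- stack.push(x: south) ~> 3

-- maze.move(dir: south) ~> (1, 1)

-- maze.sense(dir: west) ~> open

-- stack.push(x: west) ~> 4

-- maze.move(dir: west) ~> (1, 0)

-- maze.sense(dir: south) ~> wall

-- stack.pop() ~> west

-- maze.move(dir: east) ~> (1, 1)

-- maze.sense(dir: south) ~> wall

-- maze.sense(dir: east) ~> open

-- stack.push(x: east) ~> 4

-- maze.move(dir: east) ~> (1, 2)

-- maze.sense(dir: south) ~> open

-- stack.push(x: south) ~> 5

-- maze.move(dir: south) ~> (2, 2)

-- maze.sense(dir: south) ~> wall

-- maze.sense(dir: east) ~> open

-- stack.push(x: east) ~> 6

-- maze.move(dir: east) ~> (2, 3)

-- maze.sense(dir: south) ~> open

-- stack.push(x: south) ~> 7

-- maze.move(dir: south) ~> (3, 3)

-- maze.sense(dir: south) ~> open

-- stack.push(x: south) ~> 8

-- maze.move(dir: south) ~> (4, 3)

-- maze.sense(dir: west) ~> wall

-- maze.sense(dir: south) ~> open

-- stack.push(x: south) ~> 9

-- maze.move(dir: south) ~> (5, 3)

-- maze.sense(dir: west) ~> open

-- stack.push(x: west) ~> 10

-- maze.move(dir: west) ~> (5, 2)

-- maze.sense(dir: west) ~> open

-- stack.push(x: west) ~> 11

-- maze.move(dir: west) ~> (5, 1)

-- maze.sense(dir: west) ~> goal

-- maze.move(dir: west) ~> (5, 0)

Answer: (5, 0)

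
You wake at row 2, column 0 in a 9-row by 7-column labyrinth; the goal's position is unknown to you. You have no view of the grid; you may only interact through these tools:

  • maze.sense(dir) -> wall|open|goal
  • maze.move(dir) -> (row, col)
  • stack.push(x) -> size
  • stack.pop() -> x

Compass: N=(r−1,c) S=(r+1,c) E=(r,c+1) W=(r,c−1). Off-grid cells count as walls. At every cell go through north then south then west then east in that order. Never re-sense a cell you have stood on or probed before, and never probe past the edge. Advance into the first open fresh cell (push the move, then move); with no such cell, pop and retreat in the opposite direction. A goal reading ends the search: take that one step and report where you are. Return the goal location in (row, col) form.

>>> maze.sense dir: north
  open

>>> stack.push x: north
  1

>>> maze.move dir: north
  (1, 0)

>>> maze.sense dir: north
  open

>>> stack.push x: north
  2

>>> maze.move dir: north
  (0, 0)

>>> maze.sense dir: east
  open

>>> stack.push x: east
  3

>>> maze.move dir: east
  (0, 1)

>>> maze.sense dir: south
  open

>>> stack.push x: south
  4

>>> maze.move dir: south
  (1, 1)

>>> maze.sense dir: south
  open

>>> stack.push x: south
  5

>>> maze.move dir: south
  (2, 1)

>>> maze.sense dir: south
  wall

>>> maze.sense dir: east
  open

>>> stack.push x: east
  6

>>> maze.move dir: east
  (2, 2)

>>> maze.sense dir: north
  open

>>> stack.push x: north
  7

>>> maze.move dir: north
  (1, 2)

>>> maze.sense dir: north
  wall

>>> maze.sense dir: east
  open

>>> stack.push x: east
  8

>>> maze.move dir: east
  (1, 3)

>>> maze.sense dir: north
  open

>>> stack.push x: north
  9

>>> maze.move dir: north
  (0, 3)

>>> maze.sense dir: east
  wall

>>> stack.pop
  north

>>> maze.move dir: south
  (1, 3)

>>> maze.sense dir: south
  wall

>>> maze.sense dir: east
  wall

>>> stack.pop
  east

>>> maze.move dir: west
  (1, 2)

>>> stack.pop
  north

>>> maze.move dir: south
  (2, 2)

>>> maze.sense dir: south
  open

>>> stack.push x: south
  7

>>> maze.move dir: south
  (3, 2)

>>> maze.sense dir: south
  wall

>>> maze.sense dir: east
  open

>>> stack.push x: east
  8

>>> maze.move dir: east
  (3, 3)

>>> maze.sense dir: south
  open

>>> stack.push x: south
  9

>>> maze.move dir: south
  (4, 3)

>>> maze.sense dir: south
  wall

>>> maze.sense dir: east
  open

>>> stack.push x: east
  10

>>> maze.move dir: east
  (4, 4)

>>> maze.sense dir: north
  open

>>> stack.push x: north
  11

>>> maze.move dir: north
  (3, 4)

>>> maze.sense dir: north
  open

>>> stack.push x: north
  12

>>> maze.move dir: north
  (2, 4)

>>> maze.sense dir: east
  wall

>>> stack.pop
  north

>>> maze.move dir: south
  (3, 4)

>>> maze.sense dir: east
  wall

>>> stack.pop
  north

>>> maze.move dir: south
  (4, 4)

>>> maze.sense dir: south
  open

>>> stack.push x: south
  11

>>> maze.move dir: south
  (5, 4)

>>> maze.sense dir: south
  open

>>> stack.push x: south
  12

>>> maze.move dir: south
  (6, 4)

>>> maze.sense dir: south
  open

>>> stack.push x: south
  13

>>> maze.move dir: south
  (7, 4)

>>> maze.sense dir: south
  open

>>> stack.push x: south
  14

>>> maze.move dir: south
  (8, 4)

>>> maze.sense dir: west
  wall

>>> maze.sense dir: east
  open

>>> stack.push x: east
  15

>>> maze.move dir: east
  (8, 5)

>>> maze.sense dir: north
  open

>>> stack.push x: north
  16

>>> maze.move dir: north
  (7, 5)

>>> maze.sense dir: north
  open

>>> stack.push x: north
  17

>>> maze.move dir: north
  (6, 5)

>>> maze.sense dir: north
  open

>>> stack.push x: north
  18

>>> maze.move dir: north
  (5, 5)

>>> maze.sense dir: north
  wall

>>> maze.sense dir: east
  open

>>> stack.push x: east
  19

>>> maze.move dir: east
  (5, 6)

>>> maze.sense dir: north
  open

>>> stack.push x: north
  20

>>> maze.move dir: north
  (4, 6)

>>> maze.sense dir: north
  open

>>> stack.push x: north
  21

>>> maze.move dir: north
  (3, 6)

>>> maze.sense dir: north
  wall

>>> stack.pop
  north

>>> maze.move dir: south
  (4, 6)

>>> stack.pop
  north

>>> maze.move dir: south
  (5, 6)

>>> maze.sense dir: south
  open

>>> stack.push x: south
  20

>>> maze.move dir: south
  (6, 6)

>>> maze.sense dir: south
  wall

>>> stack.pop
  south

>>> maze.move dir: north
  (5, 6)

>>> stack.pop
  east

>>> maze.move dir: west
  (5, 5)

>>> stack.pop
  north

>>> maze.move dir: south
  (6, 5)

>>> stack.pop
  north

>>> maze.move dir: south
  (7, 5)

>>> stack.pop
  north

>>> maze.move dir: south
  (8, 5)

>>> maze.sense dir: east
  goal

>>> maze.move dir: east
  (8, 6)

Answer: (8, 6)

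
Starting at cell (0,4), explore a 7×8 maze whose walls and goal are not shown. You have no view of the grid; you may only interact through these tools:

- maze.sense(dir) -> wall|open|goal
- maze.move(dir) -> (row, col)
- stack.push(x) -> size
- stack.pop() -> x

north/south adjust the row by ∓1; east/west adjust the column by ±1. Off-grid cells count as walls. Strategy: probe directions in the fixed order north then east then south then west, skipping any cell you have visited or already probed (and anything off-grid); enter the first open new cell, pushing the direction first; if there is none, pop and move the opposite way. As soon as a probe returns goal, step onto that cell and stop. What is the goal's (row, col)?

→ sense(dir→east)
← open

→ push(x→east)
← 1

→ move(dir→east)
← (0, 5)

→ sense(dir→east)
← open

→ push(x→east)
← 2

→ move(dir→east)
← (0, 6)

→ sense(dir→east)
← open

→ push(x→east)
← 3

→ move(dir→east)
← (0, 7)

→ sense(dir→south)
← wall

→ pop()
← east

→ move(dir→west)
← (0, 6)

→ sense(dir→south)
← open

→ push(x→south)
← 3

→ move(dir→south)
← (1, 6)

→ sense(dir→south)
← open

→ push(x→south)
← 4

→ move(dir→south)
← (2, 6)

→ sense(dir→east)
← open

→ push(x→east)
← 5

→ move(dir→east)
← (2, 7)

→ sense(dir→south)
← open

→ push(x→south)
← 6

→ move(dir→south)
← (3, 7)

→ sense(dir→south)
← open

→ push(x→south)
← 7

→ move(dir→south)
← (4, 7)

→ sense(dir→south)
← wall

→ sense(dir→west)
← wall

→ pop()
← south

→ move(dir→north)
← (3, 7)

→ sense(dir→west)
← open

→ push(x→west)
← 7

→ move(dir→west)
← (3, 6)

→ sense(dir→west)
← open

→ push(x→west)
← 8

→ move(dir→west)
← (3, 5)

→ sense(dir→north)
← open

→ push(x→north)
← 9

→ move(dir→north)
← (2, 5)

→ sense(dir→north)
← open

→ push(x→north)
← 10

→ move(dir→north)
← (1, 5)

→ sense(dir→west)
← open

→ push(x→west)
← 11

→ move(dir→west)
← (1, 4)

→ sense(dir→south)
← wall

→ sense(dir→west)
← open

→ push(x→west)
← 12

→ move(dir→west)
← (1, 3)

→ sense(dir→north)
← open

→ push(x→north)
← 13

→ move(dir→north)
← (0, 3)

→ sense(dir→west)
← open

→ push(x→west)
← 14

→ move(dir→west)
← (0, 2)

→ sense(dir→south)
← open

→ push(x→south)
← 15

→ move(dir→south)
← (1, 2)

→ sense(dir→south)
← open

→ push(x→south)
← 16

→ move(dir→south)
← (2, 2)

→ sense(dir→east)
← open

→ push(x→east)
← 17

→ move(dir→east)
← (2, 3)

→ sense(dir→south)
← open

→ push(x→south)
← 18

→ move(dir→south)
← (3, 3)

→ sense(dir→east)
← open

→ push(x→east)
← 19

→ move(dir→east)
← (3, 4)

→ sense(dir→south)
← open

→ push(x→south)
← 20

→ move(dir→south)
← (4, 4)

→ sense(dir→east)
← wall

→ sense(dir→south)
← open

→ push(x→south)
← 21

→ move(dir→south)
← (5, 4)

→ sense(dir→east)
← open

→ push(x→east)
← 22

→ move(dir→east)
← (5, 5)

→ sense(dir→east)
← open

→ push(x→east)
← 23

→ move(dir→east)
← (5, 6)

→ sense(dir→south)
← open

→ push(x→south)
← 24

→ move(dir→south)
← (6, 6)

→ sense(dir→east)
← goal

→ move(dir→east)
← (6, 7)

Answer: (6, 7)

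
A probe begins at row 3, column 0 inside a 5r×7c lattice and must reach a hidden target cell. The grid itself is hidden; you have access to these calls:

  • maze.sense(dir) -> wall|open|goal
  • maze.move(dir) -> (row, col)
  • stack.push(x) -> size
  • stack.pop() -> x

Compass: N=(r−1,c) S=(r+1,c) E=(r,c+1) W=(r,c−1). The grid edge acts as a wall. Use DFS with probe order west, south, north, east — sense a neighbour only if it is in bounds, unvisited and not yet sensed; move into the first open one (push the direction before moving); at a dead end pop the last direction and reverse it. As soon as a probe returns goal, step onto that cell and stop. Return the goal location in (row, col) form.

// maze.sense(dir=south) == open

// stack.push(x=south) == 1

// maze.move(dir=south) == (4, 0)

// maze.sense(dir=east) == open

// stack.push(x=east) == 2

// maze.move(dir=east) == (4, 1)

// maze.sense(dir=north) == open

// stack.push(x=north) == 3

// maze.move(dir=north) == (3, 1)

// maze.sense(dir=north) == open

// stack.push(x=north) == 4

// maze.move(dir=north) == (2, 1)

// maze.sense(dir=west) == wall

// maze.sense(dir=north) == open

// stack.push(x=north) == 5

// maze.move(dir=north) == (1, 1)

// maze.sense(dir=west) == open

// stack.push(x=west) == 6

// maze.move(dir=west) == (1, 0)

// maze.sense(dir=north) == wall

// stack.pop() == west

// maze.move(dir=east) == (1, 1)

// maze.sense(dir=north) == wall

// maze.sense(dir=east) == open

// stack.push(x=east) == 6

// maze.move(dir=east) == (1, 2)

// maze.sense(dir=south) == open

// stack.push(x=south) == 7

// maze.move(dir=south) == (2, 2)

// maze.sense(dir=south) == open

// stack.push(x=south) == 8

// maze.move(dir=south) == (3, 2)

// maze.sense(dir=south) == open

// stack.push(x=south) == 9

// maze.move(dir=south) == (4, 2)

// maze.sense(dir=east) == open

// stack.push(x=east) == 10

// maze.move(dir=east) == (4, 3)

// maze.sense(dir=north) == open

// stack.push(x=north) == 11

// maze.move(dir=north) == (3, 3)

// maze.sense(dir=north) == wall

// maze.sense(dir=east) == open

// stack.push(x=east) == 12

// maze.move(dir=east) == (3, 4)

// maze.sense(dir=south) == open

// stack.push(x=south) == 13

// maze.move(dir=south) == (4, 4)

// maze.sense(dir=east) == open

// stack.push(x=east) == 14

// maze.move(dir=east) == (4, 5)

// maze.sense(dir=north) == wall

// maze.sense(dir=east) == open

// stack.push(x=east) == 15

// maze.move(dir=east) == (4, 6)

// maze.sense(dir=north) == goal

// maze.move(dir=north) == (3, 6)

Answer: (3, 6)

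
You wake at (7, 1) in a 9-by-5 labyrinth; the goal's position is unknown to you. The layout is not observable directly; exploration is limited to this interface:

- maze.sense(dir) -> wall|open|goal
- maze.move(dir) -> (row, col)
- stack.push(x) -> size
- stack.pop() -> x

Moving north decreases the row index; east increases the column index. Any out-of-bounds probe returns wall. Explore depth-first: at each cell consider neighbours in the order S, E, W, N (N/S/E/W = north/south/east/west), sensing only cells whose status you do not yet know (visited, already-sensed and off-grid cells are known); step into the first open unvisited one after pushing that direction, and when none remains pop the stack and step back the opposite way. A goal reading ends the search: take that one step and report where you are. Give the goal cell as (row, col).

$ maze.sense dir: south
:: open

$ stack.push x: south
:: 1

$ maze.move dir: south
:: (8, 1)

$ maze.sense dir: east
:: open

$ stack.push x: east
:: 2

$ maze.move dir: east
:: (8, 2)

$ maze.sense dir: east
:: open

$ stack.push x: east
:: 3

$ maze.move dir: east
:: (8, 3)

$ maze.sense dir: east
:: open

$ stack.push x: east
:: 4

$ maze.move dir: east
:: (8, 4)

$ maze.sense dir: north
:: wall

$ stack.pop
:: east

$ maze.move dir: west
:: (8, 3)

$ maze.sense dir: north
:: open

$ stack.push x: north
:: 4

$ maze.move dir: north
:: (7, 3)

$ maze.sense dir: west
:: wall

$ maze.sense dir: north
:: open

$ stack.push x: north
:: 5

$ maze.move dir: north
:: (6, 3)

$ maze.sense dir: east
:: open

$ stack.push x: east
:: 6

$ maze.move dir: east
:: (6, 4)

$ maze.sense dir: north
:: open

$ stack.push x: north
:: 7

$ maze.move dir: north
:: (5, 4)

$ maze.sense dir: west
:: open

$ stack.push x: west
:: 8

$ maze.move dir: west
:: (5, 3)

$ maze.sense dir: west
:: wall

$ maze.sense dir: north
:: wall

$ stack.pop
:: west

$ maze.move dir: east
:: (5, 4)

$ maze.sense dir: north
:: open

$ stack.push x: north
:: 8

$ maze.move dir: north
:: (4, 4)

$ maze.sense dir: north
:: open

$ stack.push x: north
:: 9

$ maze.move dir: north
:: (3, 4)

$ maze.sense dir: west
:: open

$ stack.push x: west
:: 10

$ maze.move dir: west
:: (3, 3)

$ maze.sense dir: west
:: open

$ stack.push x: west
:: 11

$ maze.move dir: west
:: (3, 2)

$ maze.sense dir: south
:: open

$ stack.push x: south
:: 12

$ maze.move dir: south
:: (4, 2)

$ maze.sense dir: west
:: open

$ stack.push x: west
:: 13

$ maze.move dir: west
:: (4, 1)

$ maze.sense dir: south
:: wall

$ maze.sense dir: west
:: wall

$ maze.sense dir: north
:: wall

$ stack.pop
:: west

$ maze.move dir: east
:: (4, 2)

$ stack.pop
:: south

$ maze.move dir: north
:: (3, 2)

$ maze.sense dir: north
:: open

$ stack.push x: north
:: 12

$ maze.move dir: north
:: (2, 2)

$ maze.sense dir: east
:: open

$ stack.push x: east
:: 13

$ maze.move dir: east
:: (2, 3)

$ maze.sense dir: east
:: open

$ stack.push x: east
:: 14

$ maze.move dir: east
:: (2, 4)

$ maze.sense dir: north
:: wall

$ stack.pop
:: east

$ maze.move dir: west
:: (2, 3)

$ maze.sense dir: north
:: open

$ stack.push x: north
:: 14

$ maze.move dir: north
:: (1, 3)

$ maze.sense dir: west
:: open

$ stack.push x: west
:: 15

$ maze.move dir: west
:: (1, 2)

$ maze.sense dir: west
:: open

$ stack.push x: west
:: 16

$ maze.move dir: west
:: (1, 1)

$ maze.sense dir: south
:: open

$ stack.push x: south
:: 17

$ maze.move dir: south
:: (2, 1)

$ maze.sense dir: west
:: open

$ stack.push x: west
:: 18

$ maze.move dir: west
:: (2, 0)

$ maze.sense dir: south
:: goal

$ maze.move dir: south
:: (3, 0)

Answer: (3, 0)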